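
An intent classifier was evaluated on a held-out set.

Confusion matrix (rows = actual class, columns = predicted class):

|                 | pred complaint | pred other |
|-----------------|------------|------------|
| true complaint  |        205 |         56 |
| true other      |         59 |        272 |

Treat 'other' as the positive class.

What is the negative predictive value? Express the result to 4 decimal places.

NPV = TN/(TN+FN) = 205/(205+59) = 0.7765

0.7765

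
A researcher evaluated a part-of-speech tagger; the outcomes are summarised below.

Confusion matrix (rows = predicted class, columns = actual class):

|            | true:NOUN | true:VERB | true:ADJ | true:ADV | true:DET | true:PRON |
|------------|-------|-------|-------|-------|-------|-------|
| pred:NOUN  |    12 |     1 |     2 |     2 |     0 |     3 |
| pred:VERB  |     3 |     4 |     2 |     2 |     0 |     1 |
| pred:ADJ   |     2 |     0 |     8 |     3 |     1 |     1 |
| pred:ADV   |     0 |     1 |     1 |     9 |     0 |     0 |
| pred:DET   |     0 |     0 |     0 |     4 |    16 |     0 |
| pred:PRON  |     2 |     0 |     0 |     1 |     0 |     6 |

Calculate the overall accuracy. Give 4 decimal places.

0.6322

Accuracy = trace / total = (12+4+8+9+16+6=55) / 87 = 55/87 = 0.6322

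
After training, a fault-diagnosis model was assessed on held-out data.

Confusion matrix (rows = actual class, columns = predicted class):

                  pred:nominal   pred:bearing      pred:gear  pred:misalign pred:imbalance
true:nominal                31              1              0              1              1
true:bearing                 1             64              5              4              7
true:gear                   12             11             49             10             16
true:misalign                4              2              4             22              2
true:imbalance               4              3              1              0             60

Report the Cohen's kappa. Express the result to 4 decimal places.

0.6406

Observed agreement pₒ = trace/N = 226/315 = 0.71746
Expected agreement pₑ = Σ (rowᵢ·colᵢ)/N² = (34·52 + 81·81 + 98·59 + 34·37 + 68·86)/315² = 0.21383
κ = (pₒ − pₑ)/(1 − pₑ) = (0.71746 − 0.21383)/(1 − 0.21383) = 0.6406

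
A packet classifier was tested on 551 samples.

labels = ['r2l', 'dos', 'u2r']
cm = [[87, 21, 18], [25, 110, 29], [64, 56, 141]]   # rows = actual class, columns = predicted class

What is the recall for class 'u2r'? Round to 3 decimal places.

0.540

Take TP from the diagonal, FP from the rest of the 'u2r' prediction marginal, FN from the rest of the 'u2r' actual marginal.
recall = TP/(TP+FN).
u2r: TP=141, FN=64+56=120 → 141/261 = 0.5402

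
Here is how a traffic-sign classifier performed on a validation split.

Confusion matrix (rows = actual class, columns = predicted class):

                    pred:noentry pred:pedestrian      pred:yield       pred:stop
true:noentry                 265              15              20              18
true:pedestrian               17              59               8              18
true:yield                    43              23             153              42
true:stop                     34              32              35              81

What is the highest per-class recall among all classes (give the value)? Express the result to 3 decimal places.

0.833

Per-class recall (TP/(TP+FN)):
  noentry: TP=265, FN=15+20+18=53 → 265/318 = 0.8333
  pedestrian: TP=59, FN=17+8+18=43 → 59/102 = 0.5784
  yield: TP=153, FN=43+23+42=108 → 153/261 = 0.5862
  stop: TP=81, FN=34+32+35=101 → 81/182 = 0.4451
Highest is class 'noentry' with recall = 0.833.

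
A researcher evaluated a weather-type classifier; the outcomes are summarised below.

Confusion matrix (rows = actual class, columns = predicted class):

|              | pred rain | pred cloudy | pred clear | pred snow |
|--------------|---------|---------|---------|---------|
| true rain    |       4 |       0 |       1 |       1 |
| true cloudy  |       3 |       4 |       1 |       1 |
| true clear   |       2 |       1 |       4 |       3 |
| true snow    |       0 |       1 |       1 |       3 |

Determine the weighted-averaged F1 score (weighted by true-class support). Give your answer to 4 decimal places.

Per-class F1 score (2·TP/(2·TP+FP+FN)):
  rain: TP=4, FP=3+2+0=5, FN=0+1+1=2 → 8/15 = 0.53333
  cloudy: TP=4, FP=0+1+1=2, FN=3+1+1=5 → 8/15 = 0.53333
  clear: TP=4, FP=1+1+1=3, FN=2+1+3=6 → 8/17 = 0.47059
  snow: TP=3, FP=1+1+3=5, FN=0+1+1=2 → 6/13 = 0.46154
Weighted-F1 score = Σ (supportᵢ/N)·F1 scoreᵢ with N=30: (6/30)·0.53333 + (9/30)·0.53333 + (10/30)·0.47059 + (5/30)·0.46154 = 0.5005

0.5005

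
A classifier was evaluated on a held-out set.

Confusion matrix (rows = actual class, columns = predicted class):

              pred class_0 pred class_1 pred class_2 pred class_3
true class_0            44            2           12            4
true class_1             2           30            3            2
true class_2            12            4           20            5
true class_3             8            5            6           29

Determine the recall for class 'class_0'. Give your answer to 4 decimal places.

0.7097

One-vs-rest for 'class_0': TP = diagonal; FP = other classes predicted 'class_0'; FN = 'class_0' predicted as other.
recall = TP/(TP+FN).
class_0: TP=44, FN=2+12+4=18 → 44/62 = 0.70968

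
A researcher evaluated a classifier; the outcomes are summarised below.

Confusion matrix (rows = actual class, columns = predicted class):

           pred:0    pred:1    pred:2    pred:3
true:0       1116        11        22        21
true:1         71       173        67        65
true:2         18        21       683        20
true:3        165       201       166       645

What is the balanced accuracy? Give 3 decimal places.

0.721

Balanced accuracy = mean of per-class recall.
  0: recall = 1116/1170 = 0.9538
  1: recall = 173/376 = 0.4601
  2: recall = 683/742 = 0.9205
  3: recall = 645/1177 = 0.5480
Mean = (0.9538 + 0.4601 + 0.9205 + 0.5480) / 4 = 0.721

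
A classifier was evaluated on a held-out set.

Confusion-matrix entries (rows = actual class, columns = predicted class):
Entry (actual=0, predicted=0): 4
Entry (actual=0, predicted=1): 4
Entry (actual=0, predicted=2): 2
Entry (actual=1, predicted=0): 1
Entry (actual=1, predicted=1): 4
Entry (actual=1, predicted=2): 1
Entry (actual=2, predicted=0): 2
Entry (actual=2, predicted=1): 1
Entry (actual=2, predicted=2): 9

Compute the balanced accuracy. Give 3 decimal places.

Balanced accuracy = mean of per-class recall.
  0: recall = 4/10 = 0.4000
  1: recall = 4/6 = 0.6667
  2: recall = 9/12 = 0.7500
Mean = (0.4000 + 0.6667 + 0.7500) / 3 = 0.606

0.606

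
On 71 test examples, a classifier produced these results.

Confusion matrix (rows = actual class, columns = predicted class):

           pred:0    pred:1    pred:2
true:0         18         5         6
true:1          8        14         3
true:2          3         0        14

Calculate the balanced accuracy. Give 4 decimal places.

Balanced accuracy = mean of per-class recall.
  0: recall = 18/29 = 0.62069
  1: recall = 14/25 = 0.56000
  2: recall = 14/17 = 0.82353
Mean = (0.62069 + 0.56000 + 0.82353) / 3 = 0.6681

0.6681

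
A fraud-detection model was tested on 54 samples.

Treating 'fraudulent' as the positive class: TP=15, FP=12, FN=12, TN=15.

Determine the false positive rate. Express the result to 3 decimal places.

0.444

FPR = FP/(FP+TN) = 12/(12+15) = 0.444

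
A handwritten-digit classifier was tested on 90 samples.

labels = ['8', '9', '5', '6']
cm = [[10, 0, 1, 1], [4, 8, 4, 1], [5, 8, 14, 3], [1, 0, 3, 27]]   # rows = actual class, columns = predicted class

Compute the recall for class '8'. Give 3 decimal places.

0.833

Take TP from the diagonal, FP from the rest of the '8' prediction marginal, FN from the rest of the '8' actual marginal.
recall = TP/(TP+FN).
8: TP=10, FN=0+1+1=2 → 10/12 = 0.8333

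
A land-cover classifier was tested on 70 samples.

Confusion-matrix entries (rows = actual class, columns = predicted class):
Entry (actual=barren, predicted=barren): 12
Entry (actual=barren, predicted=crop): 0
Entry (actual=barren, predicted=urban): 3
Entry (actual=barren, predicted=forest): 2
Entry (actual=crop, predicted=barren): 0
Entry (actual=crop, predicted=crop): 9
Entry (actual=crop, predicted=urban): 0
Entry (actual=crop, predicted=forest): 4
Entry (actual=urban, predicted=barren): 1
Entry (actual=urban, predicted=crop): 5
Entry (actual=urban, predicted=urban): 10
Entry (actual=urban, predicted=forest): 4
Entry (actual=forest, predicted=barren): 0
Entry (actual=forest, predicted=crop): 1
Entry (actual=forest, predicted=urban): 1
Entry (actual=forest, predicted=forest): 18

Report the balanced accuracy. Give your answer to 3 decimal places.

Balanced accuracy = mean of per-class recall.
  barren: recall = 12/17 = 0.7059
  crop: recall = 9/13 = 0.6923
  urban: recall = 10/20 = 0.5000
  forest: recall = 18/20 = 0.9000
Mean = (0.7059 + 0.6923 + 0.5000 + 0.9000) / 4 = 0.700

0.700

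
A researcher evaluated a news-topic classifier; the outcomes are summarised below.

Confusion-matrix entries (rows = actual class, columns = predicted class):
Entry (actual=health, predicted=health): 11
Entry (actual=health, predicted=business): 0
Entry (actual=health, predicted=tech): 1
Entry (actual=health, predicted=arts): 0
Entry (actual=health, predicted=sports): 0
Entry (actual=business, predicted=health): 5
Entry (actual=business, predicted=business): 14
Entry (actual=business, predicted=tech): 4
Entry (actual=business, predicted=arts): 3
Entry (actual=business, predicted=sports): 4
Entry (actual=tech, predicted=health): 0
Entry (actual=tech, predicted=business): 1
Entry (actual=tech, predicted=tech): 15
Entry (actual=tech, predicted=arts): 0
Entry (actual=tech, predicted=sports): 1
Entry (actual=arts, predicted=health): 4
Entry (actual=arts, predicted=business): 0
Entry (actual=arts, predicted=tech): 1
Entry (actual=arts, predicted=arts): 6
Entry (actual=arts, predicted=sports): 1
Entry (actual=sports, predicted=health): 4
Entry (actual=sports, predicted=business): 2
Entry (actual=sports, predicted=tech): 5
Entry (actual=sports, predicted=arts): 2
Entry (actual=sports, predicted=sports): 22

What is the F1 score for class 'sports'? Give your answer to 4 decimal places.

0.6984

One-vs-rest for 'sports': TP = diagonal; FP = other classes predicted 'sports'; FN = 'sports' predicted as other.
F1 score = 2·TP/(2·TP+FP+FN).
sports: TP=22, FP=0+4+1+1=6, FN=4+2+5+2=13 → 44/63 = 0.69841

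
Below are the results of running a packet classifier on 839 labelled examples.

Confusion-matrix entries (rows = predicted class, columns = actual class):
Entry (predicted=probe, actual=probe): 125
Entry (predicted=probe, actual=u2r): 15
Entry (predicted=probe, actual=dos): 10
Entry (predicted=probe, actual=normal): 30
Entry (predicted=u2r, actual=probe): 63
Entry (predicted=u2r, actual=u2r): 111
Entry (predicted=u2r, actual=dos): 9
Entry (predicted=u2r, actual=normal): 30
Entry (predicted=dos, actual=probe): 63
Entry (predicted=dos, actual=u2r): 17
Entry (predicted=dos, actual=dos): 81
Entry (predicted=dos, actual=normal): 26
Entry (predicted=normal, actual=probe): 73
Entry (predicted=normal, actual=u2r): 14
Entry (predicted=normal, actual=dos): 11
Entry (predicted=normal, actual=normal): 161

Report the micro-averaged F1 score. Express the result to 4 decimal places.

Micro-averaging pools counts across classes: ΣTP=478, ΣFP=361, ΣFN=361.
Micro-F1 score = 2·TP/(2·TP+FP+FN) on pooled counts = 0.5697 (equals overall accuracy in single-label multiclass).

0.5697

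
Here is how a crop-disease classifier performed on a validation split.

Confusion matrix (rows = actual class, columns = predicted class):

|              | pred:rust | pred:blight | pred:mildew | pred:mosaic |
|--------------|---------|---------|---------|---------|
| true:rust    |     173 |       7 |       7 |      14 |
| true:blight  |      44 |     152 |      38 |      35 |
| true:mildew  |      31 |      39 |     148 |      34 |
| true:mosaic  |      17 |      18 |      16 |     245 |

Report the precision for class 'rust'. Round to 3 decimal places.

0.653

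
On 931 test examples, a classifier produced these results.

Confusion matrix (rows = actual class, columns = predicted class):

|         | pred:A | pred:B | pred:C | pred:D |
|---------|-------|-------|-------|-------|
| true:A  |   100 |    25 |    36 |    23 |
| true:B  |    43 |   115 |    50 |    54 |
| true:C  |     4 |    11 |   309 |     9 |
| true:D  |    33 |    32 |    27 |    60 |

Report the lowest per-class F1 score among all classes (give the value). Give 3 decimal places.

0.403

Per-class F1 score (2·TP/(2·TP+FP+FN)):
  A: TP=100, FP=43+4+33=80, FN=25+36+23=84 → 200/364 = 0.5495
  B: TP=115, FP=25+11+32=68, FN=43+50+54=147 → 230/445 = 0.5169
  C: TP=309, FP=36+50+27=113, FN=4+11+9=24 → 618/755 = 0.8185
  D: TP=60, FP=23+54+9=86, FN=33+32+27=92 → 120/298 = 0.4027
Lowest is class 'D' with F1 score = 0.403.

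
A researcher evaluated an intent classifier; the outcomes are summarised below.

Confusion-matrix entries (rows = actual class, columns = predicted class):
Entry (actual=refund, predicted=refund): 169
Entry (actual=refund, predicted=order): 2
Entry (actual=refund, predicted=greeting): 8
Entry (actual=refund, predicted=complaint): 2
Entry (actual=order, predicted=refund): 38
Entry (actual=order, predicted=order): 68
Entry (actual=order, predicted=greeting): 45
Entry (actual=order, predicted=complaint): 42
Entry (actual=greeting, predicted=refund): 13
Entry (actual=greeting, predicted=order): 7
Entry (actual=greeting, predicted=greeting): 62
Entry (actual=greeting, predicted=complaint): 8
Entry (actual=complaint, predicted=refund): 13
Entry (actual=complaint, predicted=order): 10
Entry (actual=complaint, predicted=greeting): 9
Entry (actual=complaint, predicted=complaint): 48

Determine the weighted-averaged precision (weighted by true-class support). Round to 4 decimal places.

0.6719

Per-class precision (TP/(TP+FP)):
  refund: TP=169, FP=38+13+13=64 → 169/233 = 0.72532
  order: TP=68, FP=2+7+10=19 → 68/87 = 0.78161
  greeting: TP=62, FP=8+45+9=62 → 62/124 = 0.50000
  complaint: TP=48, FP=2+42+8=52 → 48/100 = 0.48000
Weighted-precision = Σ (supportᵢ/N)·precisionᵢ with N=544: (181/544)·0.72532 + (193/544)·0.78161 + (90/544)·0.50000 + (80/544)·0.48000 = 0.6719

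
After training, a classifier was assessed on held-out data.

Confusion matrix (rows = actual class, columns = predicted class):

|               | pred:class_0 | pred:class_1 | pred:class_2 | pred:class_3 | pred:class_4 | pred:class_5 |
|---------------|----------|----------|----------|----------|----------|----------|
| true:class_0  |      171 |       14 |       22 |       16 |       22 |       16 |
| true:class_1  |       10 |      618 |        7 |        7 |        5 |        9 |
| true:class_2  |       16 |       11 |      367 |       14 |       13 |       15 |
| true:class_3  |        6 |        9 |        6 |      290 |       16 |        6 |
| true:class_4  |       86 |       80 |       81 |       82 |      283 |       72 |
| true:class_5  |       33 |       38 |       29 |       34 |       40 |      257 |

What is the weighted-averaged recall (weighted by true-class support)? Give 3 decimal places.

0.709

Per-class recall (TP/(TP+FN)):
  class_0: TP=171, FN=14+22+16+22+16=90 → 171/261 = 0.6552
  class_1: TP=618, FN=10+7+7+5+9=38 → 618/656 = 0.9421
  class_2: TP=367, FN=16+11+14+13+15=69 → 367/436 = 0.8417
  class_3: TP=290, FN=6+9+6+16+6=43 → 290/333 = 0.8709
  class_4: TP=283, FN=86+80+81+82+72=401 → 283/684 = 0.4137
  class_5: TP=257, FN=33+38+29+34+40=174 → 257/431 = 0.5963
Weighted-recall = Σ (supportᵢ/N)·recallᵢ with N=2801: (261/2801)·0.6552 + (656/2801)·0.9421 + (436/2801)·0.8417 + (333/2801)·0.8709 + (684/2801)·0.4137 + (431/2801)·0.5963 = 0.709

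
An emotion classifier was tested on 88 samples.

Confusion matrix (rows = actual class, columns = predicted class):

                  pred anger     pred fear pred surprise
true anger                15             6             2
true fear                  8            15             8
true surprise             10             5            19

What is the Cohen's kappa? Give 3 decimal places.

Observed agreement pₒ = trace/N = 49/88 = 0.5568
Expected agreement pₑ = Σ (rowᵢ·colᵢ)/N² = (23·33 + 31·26 + 34·29)/88² = 0.3294
κ = (pₒ − pₑ)/(1 − pₑ) = (0.5568 − 0.3294)/(1 − 0.3294) = 0.339

0.339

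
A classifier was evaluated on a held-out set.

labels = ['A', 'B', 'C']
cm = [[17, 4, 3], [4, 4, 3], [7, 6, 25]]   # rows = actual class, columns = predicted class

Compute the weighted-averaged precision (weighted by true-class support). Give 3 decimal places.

0.662

Per-class precision (TP/(TP+FP)):
  A: TP=17, FP=4+7=11 → 17/28 = 0.6071
  B: TP=4, FP=4+6=10 → 4/14 = 0.2857
  C: TP=25, FP=3+3=6 → 25/31 = 0.8065
Weighted-precision = Σ (supportᵢ/N)·precisionᵢ with N=73: (24/73)·0.6071 + (11/73)·0.2857 + (38/73)·0.8065 = 0.662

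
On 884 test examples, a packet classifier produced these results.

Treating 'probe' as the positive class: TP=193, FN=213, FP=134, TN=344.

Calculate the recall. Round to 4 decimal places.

Recall = TP/(TP+FN) = 193/(193+213) = 193/406 = 0.4754

0.4754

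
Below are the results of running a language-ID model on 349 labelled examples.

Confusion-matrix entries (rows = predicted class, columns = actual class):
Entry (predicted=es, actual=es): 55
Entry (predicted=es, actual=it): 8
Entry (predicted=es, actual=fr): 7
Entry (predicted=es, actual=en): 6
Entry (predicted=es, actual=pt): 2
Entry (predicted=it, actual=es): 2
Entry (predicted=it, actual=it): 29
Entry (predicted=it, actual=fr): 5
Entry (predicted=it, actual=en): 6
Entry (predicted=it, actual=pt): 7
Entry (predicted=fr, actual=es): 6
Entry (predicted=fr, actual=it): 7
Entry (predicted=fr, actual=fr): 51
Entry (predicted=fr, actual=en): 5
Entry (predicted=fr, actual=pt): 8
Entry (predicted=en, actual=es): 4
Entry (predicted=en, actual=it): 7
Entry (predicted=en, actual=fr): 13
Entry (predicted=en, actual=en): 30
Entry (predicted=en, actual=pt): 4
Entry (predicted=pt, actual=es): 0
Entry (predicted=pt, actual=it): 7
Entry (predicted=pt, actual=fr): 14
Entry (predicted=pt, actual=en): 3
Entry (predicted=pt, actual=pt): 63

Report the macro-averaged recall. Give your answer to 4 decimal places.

0.6475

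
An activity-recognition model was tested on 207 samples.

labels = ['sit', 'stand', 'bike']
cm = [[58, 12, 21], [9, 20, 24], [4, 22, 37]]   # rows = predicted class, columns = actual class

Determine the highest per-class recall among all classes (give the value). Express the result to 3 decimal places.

0.817

Per-class recall (TP/(TP+FN)):
  sit: TP=58, FN=9+4=13 → 58/71 = 0.8169
  stand: TP=20, FN=12+22=34 → 20/54 = 0.3704
  bike: TP=37, FN=21+24=45 → 37/82 = 0.4512
Highest is class 'sit' with recall = 0.817.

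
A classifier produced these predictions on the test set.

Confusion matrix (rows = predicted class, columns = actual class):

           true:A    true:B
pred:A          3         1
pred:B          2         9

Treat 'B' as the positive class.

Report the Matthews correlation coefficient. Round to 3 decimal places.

0.533

MCC = (TP·TN − FP·FN) / √((TP+FP)(TP+FN)(TN+FP)(TN+FN))
Numerator = 9·3 − 2·1 = 25
Denominator = √(11·10·5·4) = √2200 = 46.9042
MCC = 25 / 46.9042 = 0.533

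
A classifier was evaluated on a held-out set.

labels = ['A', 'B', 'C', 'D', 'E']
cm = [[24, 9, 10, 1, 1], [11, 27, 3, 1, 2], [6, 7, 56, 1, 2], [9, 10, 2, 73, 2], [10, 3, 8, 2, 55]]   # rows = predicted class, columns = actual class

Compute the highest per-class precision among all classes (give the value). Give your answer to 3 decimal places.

0.778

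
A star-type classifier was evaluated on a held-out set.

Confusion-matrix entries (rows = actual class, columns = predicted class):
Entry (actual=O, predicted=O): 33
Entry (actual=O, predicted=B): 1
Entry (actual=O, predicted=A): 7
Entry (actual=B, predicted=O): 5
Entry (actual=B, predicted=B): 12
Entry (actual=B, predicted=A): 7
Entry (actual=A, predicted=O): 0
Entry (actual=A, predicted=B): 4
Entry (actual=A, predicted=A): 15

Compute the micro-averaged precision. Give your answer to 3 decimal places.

0.714

Micro-averaging pools counts across classes: ΣTP=60, ΣFP=24, ΣFN=24.
Micro-precision = TP/(TP+FP) on pooled counts = 0.714 (equals overall accuracy in single-label multiclass).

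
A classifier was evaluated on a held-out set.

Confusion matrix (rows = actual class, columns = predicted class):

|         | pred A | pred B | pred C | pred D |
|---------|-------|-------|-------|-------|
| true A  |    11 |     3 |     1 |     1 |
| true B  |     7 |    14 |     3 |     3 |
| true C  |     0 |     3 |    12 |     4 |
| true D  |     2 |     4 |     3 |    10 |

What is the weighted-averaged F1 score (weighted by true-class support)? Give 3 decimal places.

0.579

Per-class F1 score (2·TP/(2·TP+FP+FN)):
  A: TP=11, FP=7+0+2=9, FN=3+1+1=5 → 22/36 = 0.6111
  B: TP=14, FP=3+3+4=10, FN=7+3+3=13 → 28/51 = 0.5490
  C: TP=12, FP=1+3+3=7, FN=0+3+4=7 → 24/38 = 0.6316
  D: TP=10, FP=1+3+4=8, FN=2+4+3=9 → 20/37 = 0.5405
Weighted-F1 score = Σ (supportᵢ/N)·F1 scoreᵢ with N=81: (16/81)·0.6111 + (27/81)·0.5490 + (19/81)·0.6316 + (19/81)·0.5405 = 0.579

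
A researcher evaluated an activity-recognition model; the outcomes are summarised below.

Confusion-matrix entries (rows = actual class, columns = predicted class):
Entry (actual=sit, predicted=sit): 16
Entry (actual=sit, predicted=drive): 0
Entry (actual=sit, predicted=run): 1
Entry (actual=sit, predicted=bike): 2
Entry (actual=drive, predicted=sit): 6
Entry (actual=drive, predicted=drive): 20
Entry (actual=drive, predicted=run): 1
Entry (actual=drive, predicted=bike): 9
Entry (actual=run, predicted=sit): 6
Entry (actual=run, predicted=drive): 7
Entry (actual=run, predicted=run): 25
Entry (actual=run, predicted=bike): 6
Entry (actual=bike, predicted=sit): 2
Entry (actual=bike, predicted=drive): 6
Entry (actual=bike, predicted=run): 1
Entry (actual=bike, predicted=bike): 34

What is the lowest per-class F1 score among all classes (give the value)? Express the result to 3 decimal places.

Per-class F1 score (2·TP/(2·TP+FP+FN)):
  sit: TP=16, FP=6+6+2=14, FN=0+1+2=3 → 32/49 = 0.6531
  drive: TP=20, FP=0+7+6=13, FN=6+1+9=16 → 40/69 = 0.5797
  run: TP=25, FP=1+1+1=3, FN=6+7+6=19 → 50/72 = 0.6944
  bike: TP=34, FP=2+9+6=17, FN=2+6+1=9 → 68/94 = 0.7234
Lowest is class 'drive' with F1 score = 0.580.

0.580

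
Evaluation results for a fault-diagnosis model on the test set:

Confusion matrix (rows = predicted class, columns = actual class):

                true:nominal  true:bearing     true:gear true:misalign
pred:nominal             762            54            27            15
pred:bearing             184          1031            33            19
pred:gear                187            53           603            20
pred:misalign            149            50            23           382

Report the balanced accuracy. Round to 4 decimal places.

0.8043

Balanced accuracy = mean of per-class recall.
  nominal: recall = 762/1282 = 0.59438
  bearing: recall = 1031/1188 = 0.86785
  gear: recall = 603/686 = 0.87901
  misalign: recall = 382/436 = 0.87615
Mean = (0.59438 + 0.86785 + 0.87901 + 0.87615) / 4 = 0.8043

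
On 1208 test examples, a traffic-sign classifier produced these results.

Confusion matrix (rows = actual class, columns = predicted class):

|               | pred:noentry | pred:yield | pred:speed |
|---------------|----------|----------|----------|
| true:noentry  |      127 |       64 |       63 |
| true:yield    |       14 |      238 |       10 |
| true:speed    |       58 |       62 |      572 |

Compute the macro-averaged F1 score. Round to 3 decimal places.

0.726

Per-class F1 score (2·TP/(2·TP+FP+FN)):
  noentry: TP=127, FP=14+58=72, FN=64+63=127 → 254/453 = 0.5607
  yield: TP=238, FP=64+62=126, FN=14+10=24 → 476/626 = 0.7604
  speed: TP=572, FP=63+10=73, FN=58+62=120 → 1144/1337 = 0.8556
Macro-F1 score = mean = (0.5607 + 0.7604 + 0.8556) / 3 = 0.726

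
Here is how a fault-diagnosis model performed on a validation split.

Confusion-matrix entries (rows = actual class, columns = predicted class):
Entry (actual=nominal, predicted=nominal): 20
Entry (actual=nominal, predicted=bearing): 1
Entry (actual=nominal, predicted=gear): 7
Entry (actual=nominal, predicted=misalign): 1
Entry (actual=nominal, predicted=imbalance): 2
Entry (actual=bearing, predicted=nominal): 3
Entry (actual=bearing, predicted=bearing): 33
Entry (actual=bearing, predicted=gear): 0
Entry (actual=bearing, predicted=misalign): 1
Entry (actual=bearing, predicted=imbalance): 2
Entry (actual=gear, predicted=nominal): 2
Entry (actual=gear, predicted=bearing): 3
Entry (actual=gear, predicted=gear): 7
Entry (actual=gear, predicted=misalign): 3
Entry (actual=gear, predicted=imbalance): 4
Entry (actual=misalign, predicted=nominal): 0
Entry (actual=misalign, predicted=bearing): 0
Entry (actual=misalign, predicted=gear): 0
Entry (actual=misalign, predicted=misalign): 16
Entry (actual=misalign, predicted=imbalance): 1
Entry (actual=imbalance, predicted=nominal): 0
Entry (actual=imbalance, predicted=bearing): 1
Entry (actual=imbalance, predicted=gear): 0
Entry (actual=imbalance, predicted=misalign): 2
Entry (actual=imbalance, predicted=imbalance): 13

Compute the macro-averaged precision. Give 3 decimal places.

Per-class precision (TP/(TP+FP)):
  nominal: TP=20, FP=3+2+0+0=5 → 20/25 = 0.8000
  bearing: TP=33, FP=1+3+0+1=5 → 33/38 = 0.8684
  gear: TP=7, FP=7+0+0+0=7 → 7/14 = 0.5000
  misalign: TP=16, FP=1+1+3+2=7 → 16/23 = 0.6957
  imbalance: TP=13, FP=2+2+4+1=9 → 13/22 = 0.5909
Macro-precision = mean = (0.8000 + 0.8684 + 0.5000 + 0.6957 + 0.5909) / 5 = 0.691

0.691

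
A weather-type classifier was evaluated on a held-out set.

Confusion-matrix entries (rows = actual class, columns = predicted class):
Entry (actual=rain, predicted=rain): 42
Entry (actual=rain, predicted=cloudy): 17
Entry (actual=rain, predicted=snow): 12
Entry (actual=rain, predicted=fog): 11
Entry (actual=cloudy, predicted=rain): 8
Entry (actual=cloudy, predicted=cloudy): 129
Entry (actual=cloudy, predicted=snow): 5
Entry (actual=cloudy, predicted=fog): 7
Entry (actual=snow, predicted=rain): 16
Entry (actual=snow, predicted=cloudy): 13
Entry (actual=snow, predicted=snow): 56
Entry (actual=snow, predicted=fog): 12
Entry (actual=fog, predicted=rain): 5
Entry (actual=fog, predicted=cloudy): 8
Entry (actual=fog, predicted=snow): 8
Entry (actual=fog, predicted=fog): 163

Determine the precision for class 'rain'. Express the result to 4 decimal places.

0.5915

precision = TP/(TP+FP).
rain: TP=42, FP=8+16+5=29 → 42/71 = 0.59155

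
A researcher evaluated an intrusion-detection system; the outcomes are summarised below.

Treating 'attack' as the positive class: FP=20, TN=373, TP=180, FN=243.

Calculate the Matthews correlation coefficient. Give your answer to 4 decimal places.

MCC = (TP·TN − FP·FN) / √((TP+FP)(TP+FN)(TN+FP)(TN+FN))
Numerator = 180·373 − 20·243 = 62280
Denominator = √(200·423·393·616) = √20480644800 = 143110.6034
MCC = 62280 / 143110.6034 = 0.4352

0.4352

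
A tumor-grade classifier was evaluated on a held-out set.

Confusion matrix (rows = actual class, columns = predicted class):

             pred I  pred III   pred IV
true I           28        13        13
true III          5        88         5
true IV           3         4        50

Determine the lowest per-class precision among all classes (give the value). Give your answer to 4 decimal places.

Per-class precision (TP/(TP+FP)):
  I: TP=28, FP=5+3=8 → 28/36 = 0.77778
  III: TP=88, FP=13+4=17 → 88/105 = 0.83810
  IV: TP=50, FP=13+5=18 → 50/68 = 0.73529
Lowest is class 'IV' with precision = 0.7353.

0.7353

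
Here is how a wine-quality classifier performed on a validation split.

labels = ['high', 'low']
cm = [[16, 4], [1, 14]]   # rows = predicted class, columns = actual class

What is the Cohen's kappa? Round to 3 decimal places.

0.715

Observed agreement pₒ = trace/N = 30/35 = 0.8571
Expected agreement pₑ = Σ (rowᵢ·colᵢ)/N² = (17·20 + 18·15)/35² = 0.4980
κ = (pₒ − pₑ)/(1 − pₑ) = (0.8571 − 0.4980)/(1 − 0.4980) = 0.715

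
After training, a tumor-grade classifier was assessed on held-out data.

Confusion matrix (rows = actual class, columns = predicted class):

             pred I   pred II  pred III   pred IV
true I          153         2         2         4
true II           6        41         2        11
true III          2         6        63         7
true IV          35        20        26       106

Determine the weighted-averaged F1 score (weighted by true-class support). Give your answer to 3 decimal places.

0.740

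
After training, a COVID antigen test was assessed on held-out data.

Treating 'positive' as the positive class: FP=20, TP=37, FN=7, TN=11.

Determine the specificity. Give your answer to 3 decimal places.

0.355

Specificity = TN/(TN+FP) = 11/(11+20) = 0.355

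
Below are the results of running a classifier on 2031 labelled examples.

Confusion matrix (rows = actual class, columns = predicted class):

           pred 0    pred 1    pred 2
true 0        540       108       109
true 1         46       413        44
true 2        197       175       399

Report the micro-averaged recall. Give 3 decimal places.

0.666

Micro-averaging pools counts across classes: ΣTP=1352, ΣFP=679, ΣFN=679.
Micro-recall = TP/(TP+FN) on pooled counts = 0.666 (equals overall accuracy in single-label multiclass).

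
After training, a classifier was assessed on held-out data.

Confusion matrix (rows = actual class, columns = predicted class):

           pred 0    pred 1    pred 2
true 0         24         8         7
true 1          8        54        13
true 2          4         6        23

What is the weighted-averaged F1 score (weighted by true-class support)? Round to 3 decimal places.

Per-class F1 score (2·TP/(2·TP+FP+FN)):
  0: TP=24, FP=8+4=12, FN=8+7=15 → 48/75 = 0.6400
  1: TP=54, FP=8+6=14, FN=8+13=21 → 108/143 = 0.7552
  2: TP=23, FP=7+13=20, FN=4+6=10 → 46/76 = 0.6053
Weighted-F1 score = Σ (supportᵢ/N)·F1 scoreᵢ with N=147: (39/147)·0.6400 + (75/147)·0.7552 + (33/147)·0.6053 = 0.691

0.691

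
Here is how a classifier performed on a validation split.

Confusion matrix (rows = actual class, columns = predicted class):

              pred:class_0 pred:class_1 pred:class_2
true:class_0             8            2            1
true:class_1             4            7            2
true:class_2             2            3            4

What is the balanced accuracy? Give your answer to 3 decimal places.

0.570

Balanced accuracy = mean of per-class recall.
  class_0: recall = 8/11 = 0.7273
  class_1: recall = 7/13 = 0.5385
  class_2: recall = 4/9 = 0.4444
Mean = (0.7273 + 0.5385 + 0.4444) / 3 = 0.570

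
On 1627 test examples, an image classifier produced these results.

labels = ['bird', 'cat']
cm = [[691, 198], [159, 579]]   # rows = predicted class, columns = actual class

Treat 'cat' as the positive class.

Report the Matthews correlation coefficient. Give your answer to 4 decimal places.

0.5600

MCC = (TP·TN − FP·FN) / √((TP+FP)(TP+FN)(TN+FP)(TN+FN))
Numerator = 579·691 − 159·198 = 368607
Denominator = √(738·777·850·889) = √433309356900 = 658262.3769
MCC = 368607 / 658262.3769 = 0.5600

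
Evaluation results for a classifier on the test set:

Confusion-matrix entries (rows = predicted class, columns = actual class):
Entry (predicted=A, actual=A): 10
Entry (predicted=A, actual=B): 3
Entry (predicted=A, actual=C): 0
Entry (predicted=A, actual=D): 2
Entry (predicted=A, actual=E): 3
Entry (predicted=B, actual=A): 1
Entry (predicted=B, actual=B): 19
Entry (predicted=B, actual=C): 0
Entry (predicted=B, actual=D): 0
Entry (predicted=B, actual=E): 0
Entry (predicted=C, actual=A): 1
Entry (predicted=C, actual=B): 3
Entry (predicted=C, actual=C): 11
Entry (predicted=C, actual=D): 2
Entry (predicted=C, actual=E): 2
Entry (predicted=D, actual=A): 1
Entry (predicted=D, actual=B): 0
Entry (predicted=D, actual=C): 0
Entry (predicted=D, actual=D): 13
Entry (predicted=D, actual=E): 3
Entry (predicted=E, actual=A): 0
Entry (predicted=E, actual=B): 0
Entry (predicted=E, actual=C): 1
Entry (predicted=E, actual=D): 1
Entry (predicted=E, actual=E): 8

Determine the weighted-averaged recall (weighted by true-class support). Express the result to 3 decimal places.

Per-class recall (TP/(TP+FN)):
  A: TP=10, FN=1+1+1+0=3 → 10/13 = 0.7692
  B: TP=19, FN=3+3+0+0=6 → 19/25 = 0.7600
  C: TP=11, FN=0+0+0+1=1 → 11/12 = 0.9167
  D: TP=13, FN=2+0+2+1=5 → 13/18 = 0.7222
  E: TP=8, FN=3+0+2+3=8 → 8/16 = 0.5000
Weighted-recall = Σ (supportᵢ/N)·recallᵢ with N=84: (13/84)·0.7692 + (25/84)·0.7600 + (12/84)·0.9167 + (18/84)·0.7222 + (16/84)·0.5000 = 0.726

0.726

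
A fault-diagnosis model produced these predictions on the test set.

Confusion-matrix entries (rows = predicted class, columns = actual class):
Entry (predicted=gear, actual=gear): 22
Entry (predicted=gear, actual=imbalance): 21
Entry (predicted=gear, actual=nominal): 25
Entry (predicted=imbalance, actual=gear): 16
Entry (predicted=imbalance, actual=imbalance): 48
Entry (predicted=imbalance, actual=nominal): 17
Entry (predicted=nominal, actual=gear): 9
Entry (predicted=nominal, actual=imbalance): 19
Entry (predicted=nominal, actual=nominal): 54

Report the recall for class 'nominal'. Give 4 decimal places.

0.5625

Take TP from the diagonal, FP from the rest of the 'nominal' prediction marginal, FN from the rest of the 'nominal' actual marginal.
recall = TP/(TP+FN).
nominal: TP=54, FN=25+17=42 → 54/96 = 0.56250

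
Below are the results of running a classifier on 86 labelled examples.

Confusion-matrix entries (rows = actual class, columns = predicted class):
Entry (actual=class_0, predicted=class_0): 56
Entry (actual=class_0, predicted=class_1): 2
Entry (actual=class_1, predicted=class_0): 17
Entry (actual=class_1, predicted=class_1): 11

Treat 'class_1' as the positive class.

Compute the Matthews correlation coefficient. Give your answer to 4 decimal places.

MCC = (TP·TN − FP·FN) / √((TP+FP)(TP+FN)(TN+FP)(TN+FN))
Numerator = 11·56 − 2·17 = 582
Denominator = √(13·28·58·73) = √1541176 = 1241.4411
MCC = 582 / 1241.4411 = 0.4688

0.4688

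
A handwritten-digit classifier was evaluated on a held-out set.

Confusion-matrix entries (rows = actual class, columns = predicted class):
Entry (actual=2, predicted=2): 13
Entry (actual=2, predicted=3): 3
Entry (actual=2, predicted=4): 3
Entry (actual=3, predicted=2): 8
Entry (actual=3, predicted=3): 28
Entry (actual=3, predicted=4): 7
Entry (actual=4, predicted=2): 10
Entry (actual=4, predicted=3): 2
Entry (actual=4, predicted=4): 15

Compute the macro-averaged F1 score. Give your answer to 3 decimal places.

0.611

Per-class F1 score (2·TP/(2·TP+FP+FN)):
  2: TP=13, FP=8+10=18, FN=3+3=6 → 26/50 = 0.5200
  3: TP=28, FP=3+2=5, FN=8+7=15 → 56/76 = 0.7368
  4: TP=15, FP=3+7=10, FN=10+2=12 → 30/52 = 0.5769
Macro-F1 score = mean = (0.5200 + 0.7368 + 0.5769) / 3 = 0.611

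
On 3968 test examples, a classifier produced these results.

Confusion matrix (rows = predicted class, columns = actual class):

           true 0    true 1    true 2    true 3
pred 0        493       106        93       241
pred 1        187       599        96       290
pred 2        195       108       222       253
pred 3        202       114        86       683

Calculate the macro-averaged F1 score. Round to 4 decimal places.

0.4862

Per-class F1 score (2·TP/(2·TP+FP+FN)):
  0: TP=493, FP=106+93+241=440, FN=187+195+202=584 → 986/2010 = 0.49055
  1: TP=599, FP=187+96+290=573, FN=106+108+114=328 → 1198/2099 = 0.57075
  2: TP=222, FP=195+108+253=556, FN=93+96+86=275 → 444/1275 = 0.34824
  3: TP=683, FP=202+114+86=402, FN=241+290+253=784 → 1366/2552 = 0.53527
Macro-F1 score = mean = (0.49055 + 0.57075 + 0.34824 + 0.53527) / 4 = 0.4862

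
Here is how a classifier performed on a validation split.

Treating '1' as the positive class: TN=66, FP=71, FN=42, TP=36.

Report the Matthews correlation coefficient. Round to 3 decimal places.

MCC = (TP·TN − FP·FN) / √((TP+FP)(TP+FN)(TN+FP)(TN+FN))
Numerator = 36·66 − 71·42 = -606
Denominator = √(107·78·137·108) = √123487416 = 11112.4892
MCC = -606 / 11112.4892 = -0.055

-0.055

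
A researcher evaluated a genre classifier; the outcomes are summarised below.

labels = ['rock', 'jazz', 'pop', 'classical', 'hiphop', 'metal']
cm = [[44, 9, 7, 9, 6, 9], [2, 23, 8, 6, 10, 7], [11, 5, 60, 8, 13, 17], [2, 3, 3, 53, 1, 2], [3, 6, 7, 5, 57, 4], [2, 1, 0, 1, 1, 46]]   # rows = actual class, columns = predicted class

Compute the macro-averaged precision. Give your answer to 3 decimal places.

Per-class precision (TP/(TP+FP)):
  rock: TP=44, FP=2+11+2+3+2=20 → 44/64 = 0.6875
  jazz: TP=23, FP=9+5+3+6+1=24 → 23/47 = 0.4894
  pop: TP=60, FP=7+8+3+7+0=25 → 60/85 = 0.7059
  classical: TP=53, FP=9+6+8+5+1=29 → 53/82 = 0.6463
  hiphop: TP=57, FP=6+10+13+1+1=31 → 57/88 = 0.6477
  metal: TP=46, FP=9+7+17+2+4=39 → 46/85 = 0.5412
Macro-precision = mean = (0.6875 + 0.4894 + 0.7059 + 0.6463 + 0.6477 + 0.5412) / 6 = 0.620

0.620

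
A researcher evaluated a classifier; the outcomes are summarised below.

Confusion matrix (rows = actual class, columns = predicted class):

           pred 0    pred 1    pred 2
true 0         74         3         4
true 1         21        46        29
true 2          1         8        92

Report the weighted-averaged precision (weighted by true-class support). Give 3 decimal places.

0.771

Per-class precision (TP/(TP+FP)):
  0: TP=74, FP=21+1=22 → 74/96 = 0.7708
  1: TP=46, FP=3+8=11 → 46/57 = 0.8070
  2: TP=92, FP=4+29=33 → 92/125 = 0.7360
Weighted-precision = Σ (supportᵢ/N)·precisionᵢ with N=278: (81/278)·0.7708 + (96/278)·0.8070 + (101/278)·0.7360 = 0.771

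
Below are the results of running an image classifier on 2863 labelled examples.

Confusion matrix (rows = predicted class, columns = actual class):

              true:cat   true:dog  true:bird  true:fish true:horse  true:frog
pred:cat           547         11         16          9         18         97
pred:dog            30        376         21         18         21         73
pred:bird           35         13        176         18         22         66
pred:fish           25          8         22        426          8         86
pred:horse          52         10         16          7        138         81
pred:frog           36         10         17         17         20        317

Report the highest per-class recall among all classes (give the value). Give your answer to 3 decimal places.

Per-class recall (TP/(TP+FN)):
  cat: TP=547, FN=30+35+25+52+36=178 → 547/725 = 0.7545
  dog: TP=376, FN=11+13+8+10+10=52 → 376/428 = 0.8785
  bird: TP=176, FN=16+21+22+16+17=92 → 176/268 = 0.6567
  fish: TP=426, FN=9+18+18+7+17=69 → 426/495 = 0.8606
  horse: TP=138, FN=18+21+22+8+20=89 → 138/227 = 0.6079
  frog: TP=317, FN=97+73+66+86+81=403 → 317/720 = 0.4403
Highest is class 'dog' with recall = 0.879.

0.879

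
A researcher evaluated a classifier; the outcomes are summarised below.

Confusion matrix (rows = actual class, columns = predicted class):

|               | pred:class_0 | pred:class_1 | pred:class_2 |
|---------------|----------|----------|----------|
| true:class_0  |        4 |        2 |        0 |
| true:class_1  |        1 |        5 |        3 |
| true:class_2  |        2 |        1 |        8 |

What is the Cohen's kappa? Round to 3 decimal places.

Observed agreement pₒ = trace/N = 17/26 = 0.6538
Expected agreement pₑ = Σ (rowᵢ·colᵢ)/N² = (6·7 + 9·8 + 11·11)/26² = 0.3476
κ = (pₒ − pₑ)/(1 − pₑ) = (0.6538 − 0.3476)/(1 − 0.3476) = 0.469

0.469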